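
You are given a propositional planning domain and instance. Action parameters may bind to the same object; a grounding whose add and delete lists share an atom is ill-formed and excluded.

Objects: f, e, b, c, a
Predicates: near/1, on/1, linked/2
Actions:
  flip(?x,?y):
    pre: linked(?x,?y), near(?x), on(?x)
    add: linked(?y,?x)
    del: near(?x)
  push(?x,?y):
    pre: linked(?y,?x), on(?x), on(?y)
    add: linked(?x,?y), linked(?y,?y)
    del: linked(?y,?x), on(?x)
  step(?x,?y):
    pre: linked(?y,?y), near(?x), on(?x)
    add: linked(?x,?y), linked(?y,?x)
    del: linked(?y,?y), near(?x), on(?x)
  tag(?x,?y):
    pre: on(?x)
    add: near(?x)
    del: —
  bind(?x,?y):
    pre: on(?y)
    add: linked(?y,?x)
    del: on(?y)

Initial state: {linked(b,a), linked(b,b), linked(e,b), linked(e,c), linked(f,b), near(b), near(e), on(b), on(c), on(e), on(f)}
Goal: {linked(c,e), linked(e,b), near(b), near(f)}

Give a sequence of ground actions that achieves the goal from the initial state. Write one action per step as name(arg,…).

flip(e,c); tag(f,f)

1. flip(e,c)  →  {linked(b,a), linked(b,b), linked(c,e), linked(e,b), linked(e,c), linked(f,b), near(b), on(b), on(c), on(e), on(f)}
2. tag(f,f)  →  {linked(b,a), linked(b,b), linked(c,e), linked(e,b), linked(e,c), linked(f,b), near(b), near(f), on(b), on(c), on(e), on(f)}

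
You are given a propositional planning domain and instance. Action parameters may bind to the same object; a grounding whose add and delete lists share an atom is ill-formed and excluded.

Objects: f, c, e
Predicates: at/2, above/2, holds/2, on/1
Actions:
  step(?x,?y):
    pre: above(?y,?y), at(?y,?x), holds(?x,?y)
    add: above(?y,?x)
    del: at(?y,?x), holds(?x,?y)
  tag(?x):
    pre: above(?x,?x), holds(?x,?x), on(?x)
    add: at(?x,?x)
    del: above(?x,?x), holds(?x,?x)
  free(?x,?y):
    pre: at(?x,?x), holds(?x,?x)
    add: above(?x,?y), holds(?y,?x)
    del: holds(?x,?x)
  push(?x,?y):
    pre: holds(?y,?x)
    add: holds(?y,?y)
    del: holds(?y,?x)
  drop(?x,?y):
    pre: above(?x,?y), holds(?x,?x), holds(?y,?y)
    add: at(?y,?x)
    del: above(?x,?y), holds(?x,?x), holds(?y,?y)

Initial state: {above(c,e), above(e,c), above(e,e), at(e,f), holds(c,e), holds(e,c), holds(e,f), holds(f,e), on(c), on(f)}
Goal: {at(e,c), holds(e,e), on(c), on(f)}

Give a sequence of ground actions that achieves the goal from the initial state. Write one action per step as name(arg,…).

push(f,e); push(e,c); drop(c,e); push(c,e)

1. push(f,e)  →  {above(c,e), above(e,c), above(e,e), at(e,f), holds(c,e), holds(e,c), holds(e,e), holds(f,e), on(c), on(f)}
2. push(e,c)  →  {above(c,e), above(e,c), above(e,e), at(e,f), holds(c,c), holds(e,c), holds(e,e), holds(f,e), on(c), on(f)}
3. drop(c,e)  →  {above(e,c), above(e,e), at(e,c), at(e,f), holds(e,c), holds(f,e), on(c), on(f)}
4. push(c,e)  →  {above(e,c), above(e,e), at(e,c), at(e,f), holds(e,e), holds(f,e), on(c), on(f)}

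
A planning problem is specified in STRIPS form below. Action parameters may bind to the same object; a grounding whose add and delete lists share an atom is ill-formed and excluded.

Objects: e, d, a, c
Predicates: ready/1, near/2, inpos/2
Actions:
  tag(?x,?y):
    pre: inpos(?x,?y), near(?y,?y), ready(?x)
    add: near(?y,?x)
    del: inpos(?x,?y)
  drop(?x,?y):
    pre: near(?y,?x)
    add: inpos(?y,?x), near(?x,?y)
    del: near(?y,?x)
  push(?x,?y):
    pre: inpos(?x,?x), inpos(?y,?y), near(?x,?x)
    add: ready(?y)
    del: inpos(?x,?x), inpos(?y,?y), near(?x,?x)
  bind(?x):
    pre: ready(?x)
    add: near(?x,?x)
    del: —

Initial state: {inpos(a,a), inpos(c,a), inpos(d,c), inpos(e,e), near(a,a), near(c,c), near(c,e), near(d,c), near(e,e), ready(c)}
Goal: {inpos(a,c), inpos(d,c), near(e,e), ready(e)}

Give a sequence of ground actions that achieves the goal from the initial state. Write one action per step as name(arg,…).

tag(c,a); drop(c,a); push(a,e)

1. tag(c,a)  →  {inpos(a,a), inpos(d,c), inpos(e,e), near(a,a), near(a,c), near(c,c), near(c,e), near(d,c), near(e,e), ready(c)}
2. drop(c,a)  →  {inpos(a,a), inpos(a,c), inpos(d,c), inpos(e,e), near(a,a), near(c,a), near(c,c), near(c,e), near(d,c), near(e,e), ready(c)}
3. push(a,e)  →  {inpos(a,c), inpos(d,c), near(c,a), near(c,c), near(c,e), near(d,c), near(e,e), ready(c), ready(e)}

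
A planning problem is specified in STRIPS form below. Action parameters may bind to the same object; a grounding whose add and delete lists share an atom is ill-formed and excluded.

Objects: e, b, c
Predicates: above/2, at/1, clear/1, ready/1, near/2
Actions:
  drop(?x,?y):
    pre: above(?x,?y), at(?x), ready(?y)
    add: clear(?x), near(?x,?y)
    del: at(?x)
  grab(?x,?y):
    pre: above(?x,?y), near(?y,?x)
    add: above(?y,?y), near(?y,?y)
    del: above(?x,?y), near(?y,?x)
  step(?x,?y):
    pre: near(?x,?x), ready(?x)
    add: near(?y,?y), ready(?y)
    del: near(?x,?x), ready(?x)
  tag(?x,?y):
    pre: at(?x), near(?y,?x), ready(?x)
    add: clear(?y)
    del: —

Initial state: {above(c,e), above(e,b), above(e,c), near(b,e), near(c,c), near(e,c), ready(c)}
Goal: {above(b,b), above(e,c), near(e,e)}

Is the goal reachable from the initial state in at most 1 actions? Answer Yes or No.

No

1. grab(e,b)  →  {above(b,b), above(c,e), above(e,c), near(b,b), near(c,c), near(e,c), ready(c)}
2. grab(c,e)  →  {above(b,b), above(e,c), above(e,e), near(b,b), near(c,c), near(e,e), ready(c)}
optimal plan length = 2; 2 > 1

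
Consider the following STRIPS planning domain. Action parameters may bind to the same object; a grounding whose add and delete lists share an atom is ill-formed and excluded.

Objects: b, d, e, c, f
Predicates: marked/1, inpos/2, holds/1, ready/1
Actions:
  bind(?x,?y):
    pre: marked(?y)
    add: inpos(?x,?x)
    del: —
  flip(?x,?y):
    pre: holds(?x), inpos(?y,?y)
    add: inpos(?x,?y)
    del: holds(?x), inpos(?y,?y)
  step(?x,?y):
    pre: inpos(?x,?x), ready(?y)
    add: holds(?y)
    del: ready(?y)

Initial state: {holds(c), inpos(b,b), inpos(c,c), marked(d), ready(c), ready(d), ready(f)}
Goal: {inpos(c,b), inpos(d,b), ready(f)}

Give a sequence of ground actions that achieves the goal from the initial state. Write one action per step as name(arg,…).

flip(c,b); bind(b,d); step(b,d); flip(d,b)

1. flip(c,b)  →  {inpos(c,b), inpos(c,c), marked(d), ready(c), ready(d), ready(f)}
2. bind(b,d)  →  {inpos(b,b), inpos(c,b), inpos(c,c), marked(d), ready(c), ready(d), ready(f)}
3. step(b,d)  →  {holds(d), inpos(b,b), inpos(c,b), inpos(c,c), marked(d), ready(c), ready(f)}
4. flip(d,b)  →  {inpos(c,b), inpos(c,c), inpos(d,b), marked(d), ready(c), ready(f)}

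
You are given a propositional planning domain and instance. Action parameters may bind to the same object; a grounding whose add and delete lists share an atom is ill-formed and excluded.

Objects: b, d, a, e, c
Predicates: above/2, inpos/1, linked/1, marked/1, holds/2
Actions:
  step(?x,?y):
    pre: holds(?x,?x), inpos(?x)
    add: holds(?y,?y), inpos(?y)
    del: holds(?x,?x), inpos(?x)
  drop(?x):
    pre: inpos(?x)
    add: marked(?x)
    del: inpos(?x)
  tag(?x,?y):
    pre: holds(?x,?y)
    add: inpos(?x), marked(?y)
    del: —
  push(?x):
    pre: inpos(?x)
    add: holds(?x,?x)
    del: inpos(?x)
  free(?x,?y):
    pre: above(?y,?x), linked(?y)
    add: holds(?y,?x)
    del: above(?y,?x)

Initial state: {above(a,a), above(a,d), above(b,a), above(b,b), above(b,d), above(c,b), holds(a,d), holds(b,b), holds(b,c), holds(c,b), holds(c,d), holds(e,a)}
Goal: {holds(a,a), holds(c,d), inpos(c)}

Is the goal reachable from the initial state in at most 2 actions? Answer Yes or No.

1. tag(b,b)  →  {above(a,a), above(a,d), above(b,a), above(b,b), above(b,d), above(c,b), holds(a,d), holds(b,b), holds(b,c), holds(c,b), holds(c,d), holds(e,a), inpos(b), marked(b)}
2. step(b,a)  →  {above(a,a), above(a,d), above(b,a), above(b,b), above(b,d), above(c,b), holds(a,a), holds(a,d), holds(b,c), holds(c,b), holds(c,d), holds(e,a), inpos(a), marked(b)}
3. tag(c,b)  →  {above(a,a), above(a,d), above(b,a), above(b,b), above(b,d), above(c,b), holds(a,a), holds(a,d), holds(b,c), holds(c,b), holds(c,d), holds(e,a), inpos(a), inpos(c), marked(b)}
optimal plan length = 3; 3 > 2

No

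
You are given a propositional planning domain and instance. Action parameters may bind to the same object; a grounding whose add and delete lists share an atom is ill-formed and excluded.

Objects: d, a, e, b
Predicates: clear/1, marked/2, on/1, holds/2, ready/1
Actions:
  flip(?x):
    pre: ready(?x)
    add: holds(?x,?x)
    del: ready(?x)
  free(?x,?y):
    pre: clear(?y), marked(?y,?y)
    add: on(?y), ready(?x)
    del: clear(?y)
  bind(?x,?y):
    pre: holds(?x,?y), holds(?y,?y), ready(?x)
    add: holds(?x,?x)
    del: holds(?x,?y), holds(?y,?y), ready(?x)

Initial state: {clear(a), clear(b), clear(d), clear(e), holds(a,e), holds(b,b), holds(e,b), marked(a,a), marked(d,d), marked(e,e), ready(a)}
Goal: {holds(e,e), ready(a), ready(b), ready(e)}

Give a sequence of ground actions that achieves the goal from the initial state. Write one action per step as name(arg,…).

1. free(e,d)  →  {clear(a), clear(b), clear(e), holds(a,e), holds(b,b), holds(e,b), marked(a,a), marked(d,d), marked(e,e), on(d), ready(a), ready(e)}
2. flip(e)  →  {clear(a), clear(b), clear(e), holds(a,e), holds(b,b), holds(e,b), holds(e,e), marked(a,a), marked(d,d), marked(e,e), on(d), ready(a)}
3. free(e,a)  →  {clear(b), clear(e), holds(a,e), holds(b,b), holds(e,b), holds(e,e), marked(a,a), marked(d,d), marked(e,e), on(a), on(d), ready(a), ready(e)}
4. free(b,e)  →  {clear(b), holds(a,e), holds(b,b), holds(e,b), holds(e,e), marked(a,a), marked(d,d), marked(e,e), on(a), on(d), on(e), ready(a), ready(b), ready(e)}

free(e,d); flip(e); free(e,a); free(b,e)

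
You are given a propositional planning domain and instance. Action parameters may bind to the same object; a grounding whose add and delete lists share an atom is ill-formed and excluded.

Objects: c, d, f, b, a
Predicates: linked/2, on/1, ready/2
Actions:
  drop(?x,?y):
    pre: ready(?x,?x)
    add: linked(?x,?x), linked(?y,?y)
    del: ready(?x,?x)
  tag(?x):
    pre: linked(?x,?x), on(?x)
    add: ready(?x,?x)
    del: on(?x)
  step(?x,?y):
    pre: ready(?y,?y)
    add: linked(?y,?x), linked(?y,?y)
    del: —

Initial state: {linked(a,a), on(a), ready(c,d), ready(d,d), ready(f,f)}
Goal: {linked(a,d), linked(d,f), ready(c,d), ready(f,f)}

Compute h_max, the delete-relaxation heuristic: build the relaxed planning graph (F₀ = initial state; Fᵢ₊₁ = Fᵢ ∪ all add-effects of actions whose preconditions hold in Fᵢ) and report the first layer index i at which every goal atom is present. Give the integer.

2

F0 = init (5 atoms)
F1 = F0 ∪ {linked(b,b), linked(c,c), linked(d,a), linked(d,b), linked(d,c), linked(d,d), linked(d,f), linked(f,a), linked(f,b), linked(f,c), linked(f,d), linked(f,f), ready(a,a)}  (18 atoms)
F2 = F1 ∪ {linked(a,b), linked(a,c), linked(a,d), linked(a,f)}  (22 atoms)
goal ⊆ F2  ⇒  h_max = 2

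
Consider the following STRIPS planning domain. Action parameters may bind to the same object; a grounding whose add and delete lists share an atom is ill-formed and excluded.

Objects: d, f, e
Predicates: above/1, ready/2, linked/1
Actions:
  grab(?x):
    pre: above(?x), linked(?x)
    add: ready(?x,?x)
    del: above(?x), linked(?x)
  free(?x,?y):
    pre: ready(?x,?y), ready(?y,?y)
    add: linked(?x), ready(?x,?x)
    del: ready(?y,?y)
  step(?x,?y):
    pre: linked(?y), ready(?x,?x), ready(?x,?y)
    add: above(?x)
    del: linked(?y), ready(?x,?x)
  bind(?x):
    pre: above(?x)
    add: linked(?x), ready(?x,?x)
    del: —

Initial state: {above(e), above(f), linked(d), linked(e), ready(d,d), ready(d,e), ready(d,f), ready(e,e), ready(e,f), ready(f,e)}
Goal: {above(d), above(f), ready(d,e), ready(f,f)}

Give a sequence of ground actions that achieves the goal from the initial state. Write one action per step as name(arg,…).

free(f,e); step(d,d)

1. free(f,e)  →  {above(e), above(f), linked(d), linked(e), linked(f), ready(d,d), ready(d,e), ready(d,f), ready(e,f), ready(f,e), ready(f,f)}
2. step(d,d)  →  {above(d), above(e), above(f), linked(e), linked(f), ready(d,e), ready(d,f), ready(e,f), ready(f,e), ready(f,f)}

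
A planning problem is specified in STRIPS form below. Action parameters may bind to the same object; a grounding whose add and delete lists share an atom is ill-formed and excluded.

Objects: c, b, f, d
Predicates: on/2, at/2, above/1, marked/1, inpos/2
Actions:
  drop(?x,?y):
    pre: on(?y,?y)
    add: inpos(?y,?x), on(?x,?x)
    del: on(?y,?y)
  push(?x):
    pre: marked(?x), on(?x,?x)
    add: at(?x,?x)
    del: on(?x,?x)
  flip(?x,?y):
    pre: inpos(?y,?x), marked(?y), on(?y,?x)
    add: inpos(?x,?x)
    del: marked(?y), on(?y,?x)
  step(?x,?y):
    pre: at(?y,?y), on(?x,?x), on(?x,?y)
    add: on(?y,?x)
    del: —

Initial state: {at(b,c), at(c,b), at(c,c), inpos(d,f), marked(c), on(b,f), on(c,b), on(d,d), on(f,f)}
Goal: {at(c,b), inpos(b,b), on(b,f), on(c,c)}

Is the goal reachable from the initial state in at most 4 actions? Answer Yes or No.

1. drop(c,f)  →  {at(b,c), at(c,b), at(c,c), inpos(d,f), inpos(f,c), marked(c), on(b,f), on(c,b), on(c,c), on(d,d)}
2. drop(b,c)  →  {at(b,c), at(c,b), at(c,c), inpos(c,b), inpos(d,f), inpos(f,c), marked(c), on(b,b), on(b,f), on(c,b), on(d,d)}
3. drop(c,b)  →  {at(b,c), at(c,b), at(c,c), inpos(b,c), inpos(c,b), inpos(d,f), inpos(f,c), marked(c), on(b,f), on(c,b), on(c,c), on(d,d)}
4. flip(b,c)  →  {at(b,c), at(c,b), at(c,c), inpos(b,b), inpos(b,c), inpos(c,b), inpos(d,f), inpos(f,c), on(b,f), on(c,c), on(d,d)}
optimal plan length = 4; 4 ≤ 4

Yes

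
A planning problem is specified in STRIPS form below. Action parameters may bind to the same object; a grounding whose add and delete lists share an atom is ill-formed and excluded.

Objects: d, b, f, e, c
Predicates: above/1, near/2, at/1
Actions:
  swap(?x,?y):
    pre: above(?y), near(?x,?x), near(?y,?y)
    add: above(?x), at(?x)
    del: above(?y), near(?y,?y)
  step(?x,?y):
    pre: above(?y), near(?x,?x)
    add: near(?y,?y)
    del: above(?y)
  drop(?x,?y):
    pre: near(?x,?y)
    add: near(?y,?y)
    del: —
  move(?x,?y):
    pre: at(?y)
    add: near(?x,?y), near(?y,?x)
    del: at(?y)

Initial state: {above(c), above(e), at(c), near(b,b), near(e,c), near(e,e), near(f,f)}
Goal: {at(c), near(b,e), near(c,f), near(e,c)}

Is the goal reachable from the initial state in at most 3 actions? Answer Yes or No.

No

1. swap(b,e)  →  {above(b), above(c), at(b), at(c), near(b,b), near(e,c), near(f,f)}
2. swap(f,b)  →  {above(c), above(f), at(b), at(c), at(f), near(e,c), near(f,f)}
3. move(e,b)  →  {above(c), above(f), at(c), at(f), near(b,e), near(e,b), near(e,c), near(f,f)}
4. move(c,f)  →  {above(c), above(f), at(c), near(b,e), near(c,f), near(e,b), near(e,c), near(f,c), near(f,f)}
optimal plan length = 4; 4 > 3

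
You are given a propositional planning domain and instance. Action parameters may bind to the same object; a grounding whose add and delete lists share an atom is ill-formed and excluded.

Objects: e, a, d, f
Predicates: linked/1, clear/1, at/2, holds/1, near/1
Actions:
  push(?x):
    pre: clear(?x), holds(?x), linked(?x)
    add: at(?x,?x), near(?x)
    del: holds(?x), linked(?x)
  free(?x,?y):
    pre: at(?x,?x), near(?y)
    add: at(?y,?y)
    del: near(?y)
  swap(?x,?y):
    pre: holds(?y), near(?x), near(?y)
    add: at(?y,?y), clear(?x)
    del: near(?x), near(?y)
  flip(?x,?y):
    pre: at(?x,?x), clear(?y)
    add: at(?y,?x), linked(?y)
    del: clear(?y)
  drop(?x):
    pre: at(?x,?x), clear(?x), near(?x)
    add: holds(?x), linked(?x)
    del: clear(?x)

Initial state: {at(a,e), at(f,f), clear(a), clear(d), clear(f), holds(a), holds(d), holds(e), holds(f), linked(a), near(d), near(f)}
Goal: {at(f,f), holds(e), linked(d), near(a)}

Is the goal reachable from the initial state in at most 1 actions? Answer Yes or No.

No

1. push(a)  →  {at(a,a), at(a,e), at(f,f), clear(a), clear(d), clear(f), holds(d), holds(e), holds(f), near(a), near(d), near(f)}
2. flip(a,d)  →  {at(a,a), at(a,e), at(d,a), at(f,f), clear(a), clear(f), holds(d), holds(e), holds(f), linked(d), near(a), near(d), near(f)}
optimal plan length = 2; 2 > 1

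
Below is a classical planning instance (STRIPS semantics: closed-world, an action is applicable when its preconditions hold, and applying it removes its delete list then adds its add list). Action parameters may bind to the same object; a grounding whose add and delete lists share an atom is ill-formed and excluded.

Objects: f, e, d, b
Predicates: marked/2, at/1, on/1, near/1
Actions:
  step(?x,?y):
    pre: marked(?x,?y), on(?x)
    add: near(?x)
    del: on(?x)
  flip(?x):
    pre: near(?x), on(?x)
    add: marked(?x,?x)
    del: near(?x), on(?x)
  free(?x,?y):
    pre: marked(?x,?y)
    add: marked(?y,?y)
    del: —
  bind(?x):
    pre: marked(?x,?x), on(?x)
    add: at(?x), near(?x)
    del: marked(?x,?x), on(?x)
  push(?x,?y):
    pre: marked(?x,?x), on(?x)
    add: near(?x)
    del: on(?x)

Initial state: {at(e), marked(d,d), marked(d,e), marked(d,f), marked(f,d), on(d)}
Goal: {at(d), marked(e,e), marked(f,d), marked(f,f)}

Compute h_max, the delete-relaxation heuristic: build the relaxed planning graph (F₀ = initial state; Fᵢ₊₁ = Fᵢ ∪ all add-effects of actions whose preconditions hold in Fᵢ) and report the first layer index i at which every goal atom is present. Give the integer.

F0 = init (6 atoms)
F1 = F0 ∪ {at(d), marked(e,e), marked(f,f), near(d)}  (10 atoms)
goal ⊆ F1  ⇒  h_max = 1

1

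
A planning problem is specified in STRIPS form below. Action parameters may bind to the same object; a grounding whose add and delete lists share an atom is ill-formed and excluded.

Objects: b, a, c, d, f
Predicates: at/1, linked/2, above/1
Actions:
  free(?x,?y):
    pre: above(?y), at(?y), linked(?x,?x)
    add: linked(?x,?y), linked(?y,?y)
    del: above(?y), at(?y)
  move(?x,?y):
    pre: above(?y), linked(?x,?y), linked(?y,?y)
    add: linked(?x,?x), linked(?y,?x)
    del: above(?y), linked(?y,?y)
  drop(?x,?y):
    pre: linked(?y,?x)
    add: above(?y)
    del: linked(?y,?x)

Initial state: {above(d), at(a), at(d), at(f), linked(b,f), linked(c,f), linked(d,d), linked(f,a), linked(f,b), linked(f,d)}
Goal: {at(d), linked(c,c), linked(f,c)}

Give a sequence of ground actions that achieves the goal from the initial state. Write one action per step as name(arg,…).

move(f,d); drop(b,f); move(c,f)

1. move(f,d)  →  {at(a), at(d), at(f), linked(b,f), linked(c,f), linked(d,f), linked(f,a), linked(f,b), linked(f,d), linked(f,f)}
2. drop(b,f)  →  {above(f), at(a), at(d), at(f), linked(b,f), linked(c,f), linked(d,f), linked(f,a), linked(f,d), linked(f,f)}
3. move(c,f)  →  {at(a), at(d), at(f), linked(b,f), linked(c,c), linked(c,f), linked(d,f), linked(f,a), linked(f,c), linked(f,d)}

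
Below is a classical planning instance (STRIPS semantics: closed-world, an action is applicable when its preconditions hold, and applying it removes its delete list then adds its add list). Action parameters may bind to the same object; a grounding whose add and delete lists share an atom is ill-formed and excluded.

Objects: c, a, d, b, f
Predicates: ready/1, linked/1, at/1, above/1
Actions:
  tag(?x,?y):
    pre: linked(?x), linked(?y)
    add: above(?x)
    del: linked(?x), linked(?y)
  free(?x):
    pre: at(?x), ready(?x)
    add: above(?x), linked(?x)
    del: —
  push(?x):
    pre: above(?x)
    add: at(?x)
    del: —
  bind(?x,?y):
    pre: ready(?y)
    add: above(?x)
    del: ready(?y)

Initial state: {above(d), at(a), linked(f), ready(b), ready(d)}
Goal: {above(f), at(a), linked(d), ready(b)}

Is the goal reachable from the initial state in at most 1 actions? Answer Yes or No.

No

1. tag(f,f)  →  {above(d), above(f), at(a), ready(b), ready(d)}
2. push(d)  →  {above(d), above(f), at(a), at(d), ready(b), ready(d)}
3. free(d)  →  {above(d), above(f), at(a), at(d), linked(d), ready(b), ready(d)}
optimal plan length = 3; 3 > 1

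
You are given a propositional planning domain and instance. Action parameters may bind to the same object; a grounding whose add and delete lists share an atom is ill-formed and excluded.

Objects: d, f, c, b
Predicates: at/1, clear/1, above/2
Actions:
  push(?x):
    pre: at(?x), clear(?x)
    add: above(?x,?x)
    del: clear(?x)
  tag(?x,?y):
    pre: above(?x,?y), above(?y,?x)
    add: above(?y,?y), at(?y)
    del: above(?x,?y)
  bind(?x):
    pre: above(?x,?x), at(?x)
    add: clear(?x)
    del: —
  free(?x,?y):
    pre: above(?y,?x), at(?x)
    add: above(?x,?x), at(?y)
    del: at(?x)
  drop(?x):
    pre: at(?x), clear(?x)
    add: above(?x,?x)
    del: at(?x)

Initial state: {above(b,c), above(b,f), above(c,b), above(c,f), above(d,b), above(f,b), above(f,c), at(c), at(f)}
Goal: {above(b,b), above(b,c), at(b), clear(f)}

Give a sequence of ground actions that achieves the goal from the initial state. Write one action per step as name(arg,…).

tag(f,b); tag(c,f); bind(f)

1. tag(f,b)  →  {above(b,b), above(b,c), above(b,f), above(c,b), above(c,f), above(d,b), above(f,c), at(b), at(c), at(f)}
2. tag(c,f)  →  {above(b,b), above(b,c), above(b,f), above(c,b), above(d,b), above(f,c), above(f,f), at(b), at(c), at(f)}
3. bind(f)  →  {above(b,b), above(b,c), above(b,f), above(c,b), above(d,b), above(f,c), above(f,f), at(b), at(c), at(f), clear(f)}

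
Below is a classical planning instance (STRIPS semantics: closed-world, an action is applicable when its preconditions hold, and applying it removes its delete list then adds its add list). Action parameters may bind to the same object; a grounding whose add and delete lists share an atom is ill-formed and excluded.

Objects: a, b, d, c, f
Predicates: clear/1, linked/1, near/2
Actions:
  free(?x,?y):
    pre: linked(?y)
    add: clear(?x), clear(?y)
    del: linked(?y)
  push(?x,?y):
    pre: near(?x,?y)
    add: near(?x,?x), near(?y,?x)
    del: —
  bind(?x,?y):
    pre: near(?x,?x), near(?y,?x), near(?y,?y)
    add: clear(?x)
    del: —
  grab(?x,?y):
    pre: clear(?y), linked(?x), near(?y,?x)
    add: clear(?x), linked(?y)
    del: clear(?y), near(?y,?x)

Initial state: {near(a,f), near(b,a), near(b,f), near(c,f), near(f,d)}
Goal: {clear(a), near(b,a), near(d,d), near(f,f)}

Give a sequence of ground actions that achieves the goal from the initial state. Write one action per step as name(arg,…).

1. push(a,f)  →  {near(a,a), near(a,f), near(b,a), near(b,f), near(c,f), near(f,a), near(f,d)}
2. push(f,d)  →  {near(a,a), near(a,f), near(b,a), near(b,f), near(c,f), near(d,f), near(f,a), near(f,d), near(f,f)}
3. push(d,f)  →  {near(a,a), near(a,f), near(b,a), near(b,f), near(c,f), near(d,d), near(d,f), near(f,a), near(f,d), near(f,f)}
4. bind(a,a)  →  {clear(a), near(a,a), near(a,f), near(b,a), near(b,f), near(c,f), near(d,d), near(d,f), near(f,a), near(f,d), near(f,f)}

push(a,f); push(f,d); push(d,f); bind(a,a)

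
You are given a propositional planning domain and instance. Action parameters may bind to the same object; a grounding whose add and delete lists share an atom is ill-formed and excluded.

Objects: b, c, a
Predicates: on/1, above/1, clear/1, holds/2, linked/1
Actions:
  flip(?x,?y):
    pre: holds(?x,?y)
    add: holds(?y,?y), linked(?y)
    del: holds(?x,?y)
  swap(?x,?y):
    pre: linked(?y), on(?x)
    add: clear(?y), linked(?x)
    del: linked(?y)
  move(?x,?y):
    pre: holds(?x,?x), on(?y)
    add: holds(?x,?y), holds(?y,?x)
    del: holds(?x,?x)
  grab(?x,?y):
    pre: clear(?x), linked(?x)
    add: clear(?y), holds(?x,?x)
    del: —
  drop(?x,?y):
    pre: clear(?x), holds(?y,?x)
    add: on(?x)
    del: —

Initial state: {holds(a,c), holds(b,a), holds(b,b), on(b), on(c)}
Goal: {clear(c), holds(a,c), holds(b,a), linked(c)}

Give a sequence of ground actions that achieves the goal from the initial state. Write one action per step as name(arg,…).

1. move(b,c)  →  {holds(a,c), holds(b,a), holds(b,c), holds(c,b), on(b), on(c)}
2. flip(b,c)  →  {holds(a,c), holds(b,a), holds(c,b), holds(c,c), linked(c), on(b), on(c)}
3. swap(b,c)  →  {clear(c), holds(a,c), holds(b,a), holds(c,b), holds(c,c), linked(b), on(b), on(c)}
4. swap(c,b)  →  {clear(b), clear(c), holds(a,c), holds(b,a), holds(c,b), holds(c,c), linked(c), on(b), on(c)}

move(b,c); flip(b,c); swap(b,c); swap(c,b)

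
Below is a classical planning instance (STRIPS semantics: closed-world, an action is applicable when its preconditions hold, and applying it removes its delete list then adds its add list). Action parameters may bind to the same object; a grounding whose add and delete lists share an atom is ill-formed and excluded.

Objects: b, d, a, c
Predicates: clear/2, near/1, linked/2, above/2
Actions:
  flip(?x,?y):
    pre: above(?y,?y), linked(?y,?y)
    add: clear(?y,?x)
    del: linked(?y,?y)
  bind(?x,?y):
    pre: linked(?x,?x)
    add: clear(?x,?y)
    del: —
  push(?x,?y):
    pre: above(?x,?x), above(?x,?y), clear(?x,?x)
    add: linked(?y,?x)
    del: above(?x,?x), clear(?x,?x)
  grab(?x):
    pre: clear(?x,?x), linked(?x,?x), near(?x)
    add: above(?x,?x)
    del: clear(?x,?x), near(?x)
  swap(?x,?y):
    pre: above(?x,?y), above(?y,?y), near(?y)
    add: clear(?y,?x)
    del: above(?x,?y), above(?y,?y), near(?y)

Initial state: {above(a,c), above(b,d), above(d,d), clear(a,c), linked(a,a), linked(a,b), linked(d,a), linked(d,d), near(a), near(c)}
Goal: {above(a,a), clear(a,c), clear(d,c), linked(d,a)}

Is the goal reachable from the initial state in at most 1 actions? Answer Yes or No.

No

1. flip(c,d)  →  {above(a,c), above(b,d), above(d,d), clear(a,c), clear(d,c), linked(a,a), linked(a,b), linked(d,a), near(a), near(c)}
2. bind(a,a)  →  {above(a,c), above(b,d), above(d,d), clear(a,a), clear(a,c), clear(d,c), linked(a,a), linked(a,b), linked(d,a), near(a), near(c)}
3. grab(a)  →  {above(a,a), above(a,c), above(b,d), above(d,d), clear(a,c), clear(d,c), linked(a,a), linked(a,b), linked(d,a), near(c)}
optimal plan length = 3; 3 > 1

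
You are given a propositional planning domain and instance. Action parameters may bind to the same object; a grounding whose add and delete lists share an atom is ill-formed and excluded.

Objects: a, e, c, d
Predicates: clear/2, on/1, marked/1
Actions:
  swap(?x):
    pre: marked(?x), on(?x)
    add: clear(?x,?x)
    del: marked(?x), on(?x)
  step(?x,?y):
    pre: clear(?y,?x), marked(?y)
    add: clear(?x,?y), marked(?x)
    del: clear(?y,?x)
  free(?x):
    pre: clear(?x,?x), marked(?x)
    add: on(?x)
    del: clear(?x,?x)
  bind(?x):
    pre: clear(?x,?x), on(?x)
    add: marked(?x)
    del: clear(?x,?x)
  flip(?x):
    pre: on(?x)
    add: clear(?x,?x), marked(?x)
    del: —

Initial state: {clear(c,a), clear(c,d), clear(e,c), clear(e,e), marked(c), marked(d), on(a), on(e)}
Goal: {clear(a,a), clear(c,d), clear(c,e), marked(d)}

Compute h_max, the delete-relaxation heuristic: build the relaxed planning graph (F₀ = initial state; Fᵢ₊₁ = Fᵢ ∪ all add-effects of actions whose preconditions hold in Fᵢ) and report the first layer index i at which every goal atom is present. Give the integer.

F0 = init (8 atoms)
F1 = F0 ∪ {clear(a,a), clear(a,c), clear(d,c), marked(a), marked(e)}  (13 atoms)
F2 = F1 ∪ {clear(c,e)}  (14 atoms)
goal ⊆ F2  ⇒  h_max = 2

2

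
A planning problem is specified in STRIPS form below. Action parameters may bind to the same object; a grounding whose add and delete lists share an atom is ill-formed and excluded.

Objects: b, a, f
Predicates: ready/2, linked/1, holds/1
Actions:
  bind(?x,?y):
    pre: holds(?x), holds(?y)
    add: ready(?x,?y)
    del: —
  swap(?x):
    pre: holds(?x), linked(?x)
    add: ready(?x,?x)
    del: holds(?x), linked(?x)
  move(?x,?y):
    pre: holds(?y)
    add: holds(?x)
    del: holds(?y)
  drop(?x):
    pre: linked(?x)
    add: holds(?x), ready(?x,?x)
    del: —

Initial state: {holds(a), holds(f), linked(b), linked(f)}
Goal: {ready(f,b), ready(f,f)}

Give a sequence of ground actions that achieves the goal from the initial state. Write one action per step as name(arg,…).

1. bind(f,f)  →  {holds(a), holds(f), linked(b), linked(f), ready(f,f)}
2. move(b,a)  →  {holds(b), holds(f), linked(b), linked(f), ready(f,f)}
3. bind(f,b)  →  {holds(b), holds(f), linked(b), linked(f), ready(f,b), ready(f,f)}

bind(f,f); move(b,a); bind(f,b)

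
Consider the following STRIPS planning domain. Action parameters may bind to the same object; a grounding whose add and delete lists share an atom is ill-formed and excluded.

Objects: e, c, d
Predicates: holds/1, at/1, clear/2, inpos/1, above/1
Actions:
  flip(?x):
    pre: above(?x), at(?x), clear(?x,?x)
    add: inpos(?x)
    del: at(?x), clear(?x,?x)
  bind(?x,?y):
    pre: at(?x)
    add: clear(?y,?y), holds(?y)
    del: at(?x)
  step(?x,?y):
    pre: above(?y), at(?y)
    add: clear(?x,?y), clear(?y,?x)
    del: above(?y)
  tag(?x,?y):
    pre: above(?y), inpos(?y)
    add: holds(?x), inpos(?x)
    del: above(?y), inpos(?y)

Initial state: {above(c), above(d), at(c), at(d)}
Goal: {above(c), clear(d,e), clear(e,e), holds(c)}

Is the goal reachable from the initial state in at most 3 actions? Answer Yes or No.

1. bind(c,e)  →  {above(c), above(d), at(d), clear(e,e), holds(e)}
2. step(e,d)  →  {above(c), at(d), clear(d,e), clear(e,d), clear(e,e), holds(e)}
3. bind(d,c)  →  {above(c), clear(c,c), clear(d,e), clear(e,d), clear(e,e), holds(c), holds(e)}
optimal plan length = 3; 3 ≤ 3

Yes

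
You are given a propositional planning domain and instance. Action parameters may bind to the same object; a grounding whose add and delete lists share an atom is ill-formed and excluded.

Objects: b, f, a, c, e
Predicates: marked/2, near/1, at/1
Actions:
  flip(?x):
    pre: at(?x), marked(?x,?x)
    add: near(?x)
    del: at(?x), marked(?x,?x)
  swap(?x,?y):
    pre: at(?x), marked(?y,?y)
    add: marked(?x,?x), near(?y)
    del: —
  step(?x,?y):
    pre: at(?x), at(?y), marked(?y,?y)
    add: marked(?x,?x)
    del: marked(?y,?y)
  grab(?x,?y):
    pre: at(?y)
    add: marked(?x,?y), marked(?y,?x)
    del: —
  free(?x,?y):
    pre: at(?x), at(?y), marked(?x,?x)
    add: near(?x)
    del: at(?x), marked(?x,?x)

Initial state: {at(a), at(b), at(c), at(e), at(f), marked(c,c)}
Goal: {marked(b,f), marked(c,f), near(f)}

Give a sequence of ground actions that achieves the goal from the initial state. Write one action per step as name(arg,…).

1. swap(f,c)  →  {at(a), at(b), at(c), at(e), at(f), marked(c,c), marked(f,f), near(c)}
2. flip(f)  →  {at(a), at(b), at(c), at(e), marked(c,c), near(c), near(f)}
3. grab(f,b)  →  {at(a), at(b), at(c), at(e), marked(b,f), marked(c,c), marked(f,b), near(c), near(f)}
4. grab(f,c)  →  {at(a), at(b), at(c), at(e), marked(b,f), marked(c,c), marked(c,f), marked(f,b), marked(f,c), near(c), near(f)}

swap(f,c); flip(f); grab(f,b); grab(f,c)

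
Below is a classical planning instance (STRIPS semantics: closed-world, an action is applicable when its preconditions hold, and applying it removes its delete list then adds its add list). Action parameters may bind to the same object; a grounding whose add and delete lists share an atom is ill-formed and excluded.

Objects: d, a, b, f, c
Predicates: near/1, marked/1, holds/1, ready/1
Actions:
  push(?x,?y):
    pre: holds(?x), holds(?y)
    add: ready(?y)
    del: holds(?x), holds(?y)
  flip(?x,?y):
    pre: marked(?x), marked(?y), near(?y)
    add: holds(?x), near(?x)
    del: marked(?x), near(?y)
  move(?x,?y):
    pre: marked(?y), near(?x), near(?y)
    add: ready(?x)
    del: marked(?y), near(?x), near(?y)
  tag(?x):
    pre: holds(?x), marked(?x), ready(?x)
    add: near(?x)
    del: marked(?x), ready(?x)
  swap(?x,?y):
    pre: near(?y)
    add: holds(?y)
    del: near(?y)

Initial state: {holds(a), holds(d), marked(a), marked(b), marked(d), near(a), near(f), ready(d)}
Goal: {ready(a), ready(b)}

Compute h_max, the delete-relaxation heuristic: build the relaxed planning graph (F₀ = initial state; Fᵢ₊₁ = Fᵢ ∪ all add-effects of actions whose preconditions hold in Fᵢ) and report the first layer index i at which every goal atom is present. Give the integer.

2

F0 = init (8 atoms)
F1 = F0 ∪ {holds(b), holds(f), near(b), near(d), ready(a), ready(f)}  (14 atoms)
F2 = F1 ∪ {ready(b)}  (15 atoms)
goal ⊆ F2  ⇒  h_max = 2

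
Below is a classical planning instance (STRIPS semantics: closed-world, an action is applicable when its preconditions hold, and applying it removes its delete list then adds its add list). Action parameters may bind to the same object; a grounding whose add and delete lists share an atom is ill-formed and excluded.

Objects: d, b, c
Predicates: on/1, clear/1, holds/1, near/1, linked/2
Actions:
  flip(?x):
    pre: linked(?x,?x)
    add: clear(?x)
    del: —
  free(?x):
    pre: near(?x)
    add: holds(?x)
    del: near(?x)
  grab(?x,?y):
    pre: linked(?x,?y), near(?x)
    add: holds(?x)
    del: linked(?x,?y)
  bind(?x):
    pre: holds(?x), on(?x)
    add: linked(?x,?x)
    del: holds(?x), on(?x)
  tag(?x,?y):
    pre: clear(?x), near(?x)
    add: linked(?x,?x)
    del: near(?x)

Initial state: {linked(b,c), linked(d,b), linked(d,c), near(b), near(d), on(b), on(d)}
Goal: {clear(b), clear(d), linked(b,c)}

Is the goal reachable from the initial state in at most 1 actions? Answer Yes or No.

1. free(d)  →  {holds(d), linked(b,c), linked(d,b), linked(d,c), near(b), on(b), on(d)}
2. free(b)  →  {holds(b), holds(d), linked(b,c), linked(d,b), linked(d,c), on(b), on(d)}
3. bind(d)  →  {holds(b), linked(b,c), linked(d,b), linked(d,c), linked(d,d), on(b)}
4. flip(d)  →  {clear(d), holds(b), linked(b,c), linked(d,b), linked(d,c), linked(d,d), on(b)}
5. bind(b)  →  {clear(d), linked(b,b), linked(b,c), linked(d,b), linked(d,c), linked(d,d)}
6. flip(b)  →  {clear(b), clear(d), linked(b,b), linked(b,c), linked(d,b), linked(d,c), linked(d,d)}
optimal plan length = 6; 6 > 1

No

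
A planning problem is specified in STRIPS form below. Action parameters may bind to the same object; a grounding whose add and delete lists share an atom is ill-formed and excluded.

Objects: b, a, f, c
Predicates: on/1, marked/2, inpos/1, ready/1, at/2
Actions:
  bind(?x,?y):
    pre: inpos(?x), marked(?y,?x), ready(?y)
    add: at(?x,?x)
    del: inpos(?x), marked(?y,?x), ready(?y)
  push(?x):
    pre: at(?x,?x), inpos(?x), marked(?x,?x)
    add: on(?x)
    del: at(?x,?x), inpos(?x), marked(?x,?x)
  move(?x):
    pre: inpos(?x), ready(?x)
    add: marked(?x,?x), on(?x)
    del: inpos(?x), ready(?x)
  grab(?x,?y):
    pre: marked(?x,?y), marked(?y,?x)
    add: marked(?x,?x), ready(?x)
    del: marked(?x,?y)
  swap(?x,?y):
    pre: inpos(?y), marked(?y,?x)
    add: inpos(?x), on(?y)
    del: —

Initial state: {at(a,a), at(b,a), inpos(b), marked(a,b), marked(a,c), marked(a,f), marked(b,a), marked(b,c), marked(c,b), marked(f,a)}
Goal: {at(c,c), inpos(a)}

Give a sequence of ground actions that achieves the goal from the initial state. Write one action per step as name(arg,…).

1. grab(a,b)  →  {at(a,a), at(b,a), inpos(b), marked(a,a), marked(a,c), marked(a,f), marked(b,a), marked(b,c), marked(c,b), marked(f,a), ready(a)}
2. swap(a,b)  →  {at(a,a), at(b,a), inpos(a), inpos(b), marked(a,a), marked(a,c), marked(a,f), marked(b,a), marked(b,c), marked(c,b), marked(f,a), on(b), ready(a)}
3. swap(c,b)  →  {at(a,a), at(b,a), inpos(a), inpos(b), inpos(c), marked(a,a), marked(a,c), marked(a,f), marked(b,a), marked(b,c), marked(c,b), marked(f,a), on(b), ready(a)}
4. bind(c,a)  →  {at(a,a), at(b,a), at(c,c), inpos(a), inpos(b), marked(a,a), marked(a,f), marked(b,a), marked(b,c), marked(c,b), marked(f,a), on(b)}

grab(a,b); swap(a,b); swap(c,b); bind(c,a)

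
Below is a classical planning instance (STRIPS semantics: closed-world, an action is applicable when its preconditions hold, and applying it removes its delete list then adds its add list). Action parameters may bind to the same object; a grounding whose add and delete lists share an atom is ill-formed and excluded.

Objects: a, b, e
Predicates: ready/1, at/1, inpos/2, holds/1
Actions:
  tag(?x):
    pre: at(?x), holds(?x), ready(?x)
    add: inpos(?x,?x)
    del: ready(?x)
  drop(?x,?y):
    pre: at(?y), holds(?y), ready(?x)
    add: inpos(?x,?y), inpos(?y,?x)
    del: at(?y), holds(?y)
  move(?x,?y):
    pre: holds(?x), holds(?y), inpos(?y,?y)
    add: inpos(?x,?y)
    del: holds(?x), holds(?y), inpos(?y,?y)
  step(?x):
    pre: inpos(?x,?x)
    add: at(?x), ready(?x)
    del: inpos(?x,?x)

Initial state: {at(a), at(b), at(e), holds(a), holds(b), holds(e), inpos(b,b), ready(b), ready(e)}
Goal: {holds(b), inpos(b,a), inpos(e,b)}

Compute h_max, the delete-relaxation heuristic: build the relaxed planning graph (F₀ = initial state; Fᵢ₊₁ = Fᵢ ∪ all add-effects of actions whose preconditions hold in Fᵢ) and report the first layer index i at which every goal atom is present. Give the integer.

F0 = init (9 atoms)
F1 = F0 ∪ {inpos(a,b), inpos(a,e), inpos(b,a), inpos(b,e), inpos(e,a), inpos(e,b), inpos(e,e)}  (16 atoms)
goal ⊆ F1  ⇒  h_max = 1

1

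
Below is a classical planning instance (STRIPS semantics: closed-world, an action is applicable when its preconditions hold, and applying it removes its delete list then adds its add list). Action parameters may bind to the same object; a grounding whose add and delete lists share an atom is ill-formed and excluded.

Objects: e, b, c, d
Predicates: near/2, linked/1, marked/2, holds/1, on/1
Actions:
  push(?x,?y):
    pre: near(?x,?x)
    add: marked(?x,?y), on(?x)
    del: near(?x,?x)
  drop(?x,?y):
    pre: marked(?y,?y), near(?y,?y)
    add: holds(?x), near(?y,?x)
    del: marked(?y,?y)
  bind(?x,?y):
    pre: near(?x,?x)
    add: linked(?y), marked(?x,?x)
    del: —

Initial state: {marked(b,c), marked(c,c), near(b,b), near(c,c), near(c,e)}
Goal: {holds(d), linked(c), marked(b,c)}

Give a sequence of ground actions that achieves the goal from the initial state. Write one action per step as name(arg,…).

drop(d,c); bind(b,c)

1. drop(d,c)  →  {holds(d), marked(b,c), near(b,b), near(c,c), near(c,d), near(c,e)}
2. bind(b,c)  →  {holds(d), linked(c), marked(b,b), marked(b,c), near(b,b), near(c,c), near(c,d), near(c,e)}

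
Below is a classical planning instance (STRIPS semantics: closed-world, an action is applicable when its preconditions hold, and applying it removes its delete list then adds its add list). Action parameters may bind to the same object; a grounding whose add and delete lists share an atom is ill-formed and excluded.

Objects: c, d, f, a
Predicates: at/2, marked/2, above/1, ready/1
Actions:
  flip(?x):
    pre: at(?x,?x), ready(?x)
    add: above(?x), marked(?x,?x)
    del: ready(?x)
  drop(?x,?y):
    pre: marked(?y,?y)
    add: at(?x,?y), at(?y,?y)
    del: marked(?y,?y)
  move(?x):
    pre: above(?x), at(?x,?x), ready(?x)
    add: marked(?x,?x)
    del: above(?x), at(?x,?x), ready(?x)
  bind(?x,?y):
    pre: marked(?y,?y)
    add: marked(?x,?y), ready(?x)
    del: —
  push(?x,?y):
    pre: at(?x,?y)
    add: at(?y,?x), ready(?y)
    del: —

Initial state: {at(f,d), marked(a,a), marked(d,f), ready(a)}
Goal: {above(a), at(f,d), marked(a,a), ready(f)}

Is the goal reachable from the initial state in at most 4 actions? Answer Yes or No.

Yes

1. drop(c,a)  →  {at(a,a), at(c,a), at(f,d), marked(d,f), ready(a)}
2. flip(a)  →  {above(a), at(a,a), at(c,a), at(f,d), marked(a,a), marked(d,f)}
3. bind(f,a)  →  {above(a), at(a,a), at(c,a), at(f,d), marked(a,a), marked(d,f), marked(f,a), ready(f)}
optimal plan length = 3; 3 ≤ 4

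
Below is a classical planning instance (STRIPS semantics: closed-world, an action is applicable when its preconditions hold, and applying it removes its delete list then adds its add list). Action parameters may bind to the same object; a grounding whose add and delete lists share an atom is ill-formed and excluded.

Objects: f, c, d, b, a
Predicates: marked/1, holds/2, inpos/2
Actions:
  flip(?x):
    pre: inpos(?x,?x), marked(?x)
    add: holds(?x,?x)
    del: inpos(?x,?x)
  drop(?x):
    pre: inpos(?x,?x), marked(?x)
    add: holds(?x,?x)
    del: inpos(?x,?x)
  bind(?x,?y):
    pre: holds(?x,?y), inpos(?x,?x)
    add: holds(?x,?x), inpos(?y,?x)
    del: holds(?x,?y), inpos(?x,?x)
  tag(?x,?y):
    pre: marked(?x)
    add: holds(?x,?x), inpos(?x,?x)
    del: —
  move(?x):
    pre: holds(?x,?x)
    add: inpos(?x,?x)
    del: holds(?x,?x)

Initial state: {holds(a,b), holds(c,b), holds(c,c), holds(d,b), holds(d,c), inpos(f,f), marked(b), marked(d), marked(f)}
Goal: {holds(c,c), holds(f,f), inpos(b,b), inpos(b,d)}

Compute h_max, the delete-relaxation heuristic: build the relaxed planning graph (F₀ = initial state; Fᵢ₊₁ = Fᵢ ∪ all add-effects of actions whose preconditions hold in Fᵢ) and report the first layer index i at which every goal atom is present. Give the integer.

2

F0 = init (9 atoms)
F1 = F0 ∪ {holds(b,b), holds(d,d), holds(f,f), inpos(b,b), inpos(c,c), inpos(d,d)}  (15 atoms)
F2 = F1 ∪ {inpos(b,c), inpos(b,d), inpos(c,d)}  (18 atoms)
goal ⊆ F2  ⇒  h_max = 2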